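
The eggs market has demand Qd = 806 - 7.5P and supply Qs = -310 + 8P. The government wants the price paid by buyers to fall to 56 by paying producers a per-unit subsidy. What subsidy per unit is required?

Required subsidy s = 31 per unit

At a buyer price of 56, quantity demanded is 806 − 7.5·56 = 386.
Sellers supply 386 only when they receive Ps with -310 + 8·Ps = 386, i.e. Ps = 87.
s = Ps − Pb = 87 − 56 = 31.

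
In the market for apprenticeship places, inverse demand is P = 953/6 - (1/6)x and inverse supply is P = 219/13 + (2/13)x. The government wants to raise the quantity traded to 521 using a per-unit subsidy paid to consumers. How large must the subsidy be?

Required subsidy s = 25 per unit

At x = 521, from the demand curve buyers pay Pb = 953/6 − (1/6)·521 = 72; from the supply curve sellers need Ps = 219/13 + (2/13)·521 = 97.
The subsidy must fill the gap: s = Ps − Pb = 97 − 72 = 25.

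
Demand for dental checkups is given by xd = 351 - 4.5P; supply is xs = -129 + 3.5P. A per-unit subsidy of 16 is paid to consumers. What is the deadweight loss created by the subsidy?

Deadweight loss = 252

Pre-subsidy: 351 - 4.5P = -129 + 3.5P gives P* = 60, x* = 81.
With the rebate, buyers effectively pay Pb = Ps − 16, where Ps is the price sellers receive.
Demand in terms of Ps becomes xd = 351 − 4.5(Ps − 16) = 423 - 4.5Ps. Setting this equal to supply: 423 - 4.5Ps = -129 + 3.5Ps, so Ps = 69.
Buyers pay Pb = 69 − 16 = 53; x' = -129 + 3.5·69 = 112.5.
The subsidy expands output by 112.5 − 81 = 31.5 past the efficient level; on those units the gap between marginal cost and willingness to pay runs from 0 up to 16.
DWL = ½ × 16 × 31.5 = 252.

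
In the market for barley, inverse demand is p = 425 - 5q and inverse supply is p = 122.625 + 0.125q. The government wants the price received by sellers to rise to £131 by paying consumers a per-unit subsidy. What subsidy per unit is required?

At a seller price of 131, quantity supplied is -981 + 8·131 = 67.
Buyers absorb 67 only when they pay pb = 425 − 5·67 = 90.
s = ps − pb = 131 − 90 = 41.

Required subsidy s = £41 per unit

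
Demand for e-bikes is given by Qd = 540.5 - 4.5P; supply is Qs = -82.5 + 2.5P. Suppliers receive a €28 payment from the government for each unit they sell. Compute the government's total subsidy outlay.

Government cost = €5180

Pre-subsidy: 540.5 - 4.5P = -82.5 + 2.5P gives P* = 89, Q* = 140.
With the subsidy, sellers receive Ps = Pb + 28 for each unit, where Pb is the price buyers pay.
Supply in terms of Pb becomes Qs = -82.5 + 2.5(Pb + 28) = -12.5 + 2.5Pb. Setting this equal to demand: 540.5 - 4.5Pb = -12.5 + 2.5Pb, so Pb = 79.
Sellers receive Ps = 79 + 28 = 107; Q' = 540.5 − 4.5·79 = 185.
Government outlay = subsidy × quantity = 28 × 185 = 5180.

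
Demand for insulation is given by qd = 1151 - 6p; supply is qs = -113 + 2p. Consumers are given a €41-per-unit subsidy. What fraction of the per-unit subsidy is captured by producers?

Pre-subsidy: 1151 - 6p = -113 + 2p gives p* = 158, q* = 203.
With the rebate, buyers effectively pay pb = ps − 41, where ps is the price sellers receive.
Demand in terms of ps becomes qd = 1151 − 6(ps − 41) = 1397 - 6ps. Setting this equal to supply: 1397 - 6ps = -113 + 2ps, so ps = 188.75.
Buyers pay pb = 188.75 − 41 = 147.75; q' = -113 + 2·188.75 = 264.5.
Buyers' price falls by p* − pb = 158 − 147.75 = 10.25; sellers' price rises by ps − p* = 188.75 − 158 = 30.75.
So producers capture 30.75/41 = 0.75 of each unit of subsidy.

Producer share = 0.75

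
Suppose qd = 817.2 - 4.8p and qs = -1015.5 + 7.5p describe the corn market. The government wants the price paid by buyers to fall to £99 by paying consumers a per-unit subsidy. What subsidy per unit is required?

Required subsidy s = £82 per unit

At a buyer price of 99, quantity demanded is 817.2 − 4.8·99 = 342.
Sellers supply 342 only when they receive ps with -1015.5 + 7.5·ps = 342, i.e. ps = 181.
s = ps − pb = 181 − 99 = 82.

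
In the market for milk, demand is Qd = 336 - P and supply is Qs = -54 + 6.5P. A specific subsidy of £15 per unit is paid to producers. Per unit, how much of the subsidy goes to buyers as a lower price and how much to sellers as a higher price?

Buyers gain £13 per unit; sellers gain £2 per unit

Pre-subsidy: 336 - P = -54 + 6.5P gives P* = 52, Q* = 284.
With the subsidy, sellers receive Ps = Pb + 15 for each unit, where Pb is the price buyers pay.
Supply in terms of Pb becomes Qs = -54 + 6.5(Pb + 15) = 43.5 + 6.5Pb. Setting this equal to demand: 336 - Pb = 43.5 + 6.5Pb, so Pb = 39.
Sellers receive Ps = 39 + 15 = 54; Q' = 336 − 1·39 = 297.
Buyers' price falls by P* − Pb = 52 − 39 = 13; sellers' price rises by Ps − P* = 54 − 52 = 2.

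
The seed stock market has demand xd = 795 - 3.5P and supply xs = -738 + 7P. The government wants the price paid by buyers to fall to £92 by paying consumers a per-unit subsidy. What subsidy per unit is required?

At a buyer price of 92, quantity demanded is 795 − 3.5·92 = 473.
Sellers supply 473 only when they receive Ps with -738 + 7·Ps = 473, i.e. Ps = 173.
s = Ps − Pb = 173 − 92 = 81.

Required subsidy s = £81 per unit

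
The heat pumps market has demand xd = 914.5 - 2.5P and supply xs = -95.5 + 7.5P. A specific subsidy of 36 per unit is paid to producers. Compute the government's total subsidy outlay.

Pre-subsidy: 914.5 - 2.5P = -95.5 + 7.5P gives P* = 101, x* = 662.
With the subsidy, sellers receive Ps = Pb + 36 for each unit, where Pb is the price buyers pay.
Supply in terms of Pb becomes xs = -95.5 + 7.5(Pb + 36) = 174.5 + 7.5Pb. Setting this equal to demand: 914.5 - 2.5Pb = 174.5 + 7.5Pb, so Pb = 74.
Sellers receive Ps = 74 + 36 = 110; x' = 914.5 − 2.5·74 = 729.5.
Government outlay = subsidy × quantity = 36 × 729.5 = 26262.

Government cost = 26262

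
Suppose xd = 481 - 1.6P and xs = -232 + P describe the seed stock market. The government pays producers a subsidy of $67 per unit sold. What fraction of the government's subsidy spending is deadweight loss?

Pre-subsidy: 481 - 1.6P = -232 + P gives P* = 3565/13, x* = 549/13.
With the subsidy, sellers receive Ps = Pb + 67 for each unit, where Pb is the price buyers pay.
Supply in terms of Pb becomes xs = -232 + 1(Pb + 67) = -165 + Pb. Setting this equal to demand: 481 - 1.6Pb = -165 + Pb, so Pb = 3230/13.
Sellers receive Ps = 3230/13 + 67 = 4101/13; x' = 481 − 1.6·(3230/13) = 1085/13.
ΔCS = ½(549/13 + 1085/13)(3565/13 − 3230/13) = 273695/169; ΔPS = ½(549/13 + 1085/13)(4101/13 − 3565/13) = 437912/169.
Government spending = 67 × 1085/13 = 72695/13.
DWL = ½ × 67 × (1085/13 − 549/13) = 17956/13; fraction = (17956/13) / (72695/13) = 268/1085.

DWL / government spending = 268/1085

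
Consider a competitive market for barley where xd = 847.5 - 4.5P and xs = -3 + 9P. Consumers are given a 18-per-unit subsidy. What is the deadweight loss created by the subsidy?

Pre-subsidy: 847.5 - 4.5P = -3 + 9P gives P* = 63, x* = 564.
With the rebate, buyers effectively pay Pb = Ps − 18, where Ps is the price sellers receive.
Demand in terms of Ps becomes xd = 847.5 − 4.5(Ps − 18) = 928.5 - 4.5Ps. Setting this equal to supply: 928.5 - 4.5Ps = -3 + 9Ps, so Ps = 69.
Buyers pay Pb = 69 − 18 = 51; x' = -3 + 9·69 = 618.
The subsidy expands output by 618 − 564 = 54 past the efficient level; on those units the gap between marginal cost and willingness to pay runs from 0 up to 18.
DWL = ½ × 18 × 54 = 486.

Deadweight loss = 486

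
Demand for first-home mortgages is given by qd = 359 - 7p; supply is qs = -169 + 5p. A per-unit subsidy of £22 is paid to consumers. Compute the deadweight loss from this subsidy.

Pre-subsidy: 359 - 7p = -169 + 5p gives p* = 44, q* = 51.
With the rebate, buyers effectively pay pb = ps − 22, where ps is the price sellers receive.
Demand in terms of ps becomes qd = 359 − 7(ps − 22) = 513 - 7ps. Setting this equal to supply: 513 - 7ps = -169 + 5ps, so ps = 341/6.
Buyers pay pb = 341/6 − 22 = 209/6; q' = -169 + 5·(341/6) = 691/6.
The subsidy expands output by 691/6 − 51 = 385/6 past the efficient level; on those units the gap between marginal cost and willingness to pay runs from 0 up to 22.
DWL = ½ × 22 × 385/6 = 4235/6.

Deadweight loss = 4235/6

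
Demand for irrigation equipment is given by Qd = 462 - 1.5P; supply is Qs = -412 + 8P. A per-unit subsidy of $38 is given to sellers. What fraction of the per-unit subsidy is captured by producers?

Pre-subsidy: 462 - 1.5P = -412 + 8P gives P* = 92, Q* = 324.
With the subsidy, sellers receive Ps = Pb + 38 for each unit, where Pb is the price buyers pay.
Supply in terms of Pb becomes Qs = -412 + 8(Pb + 38) = -108 + 8Pb. Setting this equal to demand: 462 - 1.5Pb = -108 + 8Pb, so Pb = 60.
Sellers receive Ps = 60 + 38 = 98; Q' = 462 − 1.5·60 = 372.
Buyers' price falls by P* − Pb = 92 − 60 = 32; sellers' price rises by Ps − P* = 98 − 92 = 6.
So producers capture 6/38 = 3/19 of each unit of subsidy.

Producer share = 3/19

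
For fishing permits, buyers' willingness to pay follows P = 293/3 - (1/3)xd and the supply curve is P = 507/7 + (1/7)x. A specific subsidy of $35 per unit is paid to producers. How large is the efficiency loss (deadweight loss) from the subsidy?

Deadweight loss = $1286.25

Pre-subsidy: 293/3 - (1/3)x = 507/7 + (1/7)x gives x* = 53 and P* = 80.
With the subsidy, sellers receive Ps = Pb + 35 for each unit, where Pb is the price buyers pay.
On the curves, Pb = 293/3 - (1/3)x and Ps = 507/7 + (1/7)x; the wedge Ps − Pb = 35 gives 507/7 + (1/7)x − (293/3 - (1/3)x) = 35, so x' = 126.5.
Then Pb = 293/3 − (1/3)·126.5 = 55.5 and Ps = 507/7 + (1/7)·126.5 = 90.5.
The subsidy expands output by 126.5 − 53 = 73.5 past the efficient level; on those units the gap between marginal cost and willingness to pay runs from 0 up to 35.
DWL = ½ × 35 × 73.5 = 1286.25.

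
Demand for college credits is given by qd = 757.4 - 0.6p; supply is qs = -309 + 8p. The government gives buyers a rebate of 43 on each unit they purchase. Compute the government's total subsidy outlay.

Pre-subsidy: 757.4 - 0.6p = -309 + 8p gives p* = 124, q* = 683.
With the rebate, buyers effectively pay pb = ps − 43, where ps is the price sellers receive.
Demand in terms of ps becomes qd = 757.4 − 0.6(ps − 43) = 783.2 - 0.6ps. Setting this equal to supply: 783.2 - 0.6ps = -309 + 8ps, so ps = 127.
Buyers pay pb = 127 − 43 = 84; q' = -309 + 8·127 = 707.
Government outlay = subsidy × quantity = 43 × 707 = 30401.

Government cost = 30401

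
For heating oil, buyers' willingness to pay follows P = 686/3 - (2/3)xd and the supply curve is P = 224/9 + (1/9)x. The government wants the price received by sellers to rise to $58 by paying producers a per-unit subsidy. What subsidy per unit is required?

At a seller price of 58, quantity supplied is -224 + 9·58 = 298.
Buyers absorb 298 only when they pay Pb = 686/3 − (2/3)·298 = 30.
s = Ps − Pb = 58 − 30 = 28.

Required subsidy s = $28 per unit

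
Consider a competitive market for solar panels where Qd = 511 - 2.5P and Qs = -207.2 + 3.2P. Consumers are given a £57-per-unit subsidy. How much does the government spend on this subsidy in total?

Government cost = £15732

Pre-subsidy: 511 - 2.5P = -207.2 + 3.2P gives P* = 126, Q* = 196.
With the rebate, buyers effectively pay Pb = Ps − 57, where Ps is the price sellers receive.
Demand in terms of Ps becomes Qd = 511 − 2.5(Ps − 57) = 653.5 - 2.5Ps. Setting this equal to supply: 653.5 - 2.5Ps = -207.2 + 3.2Ps, so Ps = 151.
Buyers pay Pb = 151 − 57 = 94; Q' = -207.2 + 3.2·151 = 276.
Government outlay = subsidy × quantity = 57 × 276 = 15732.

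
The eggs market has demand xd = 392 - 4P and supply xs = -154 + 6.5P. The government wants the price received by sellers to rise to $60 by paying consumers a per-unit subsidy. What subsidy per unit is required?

At a seller price of 60, quantity supplied is -154 + 6.5·60 = 236.
Buyers absorb 236 only when they pay Pb with 392 − 4·Pb = 236, i.e. Pb = 39.
s = Ps − Pb = 60 − 39 = 21.

Required subsidy s = $21 per unit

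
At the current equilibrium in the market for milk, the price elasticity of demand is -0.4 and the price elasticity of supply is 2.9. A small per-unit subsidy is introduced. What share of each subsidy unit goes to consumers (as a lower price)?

For a small subsidy around the equilibrium, the benefit split depends on the relative slopes, which at a point are proportional to the elasticities.
Buyer share = εs/(εs + |εd|) = 2.9/(2.9 + 0.4) = 29/33; seller share = |εd|/(εs + |εd|) = 4/33.

Consumer share = 29/33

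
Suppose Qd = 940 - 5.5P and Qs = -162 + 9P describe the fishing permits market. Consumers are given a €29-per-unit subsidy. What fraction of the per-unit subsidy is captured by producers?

Pre-subsidy: 940 - 5.5P = -162 + 9P gives P* = 76, Q* = 522.
With the rebate, buyers effectively pay Pb = Ps − 29, where Ps is the price sellers receive.
Demand in terms of Ps becomes Qd = 940 − 5.5(Ps − 29) = 1099.5 - 5.5Ps. Setting this equal to supply: 1099.5 - 5.5Ps = -162 + 9Ps, so Ps = 87.
Buyers pay Pb = 87 − 29 = 58; Q' = -162 + 9·87 = 621.
Buyers' price falls by P* − Pb = 76 − 58 = 18; sellers' price rises by Ps − P* = 87 − 76 = 11.
So producers capture 11/29 = 11/29 of each unit of subsidy.

Producer share = 11/29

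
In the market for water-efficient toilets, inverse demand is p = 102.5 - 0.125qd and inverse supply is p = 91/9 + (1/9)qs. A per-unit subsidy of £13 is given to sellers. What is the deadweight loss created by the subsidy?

Deadweight loss = 6084/17

Pre-subsidy: 102.5 - 0.125q = 91/9 + (1/9)q gives q* = 6652/17 and p* = 911/17.
With the subsidy, sellers receive ps = pb + 13 for each unit, where pb is the price buyers pay.
On the curves, pb = 102.5 - 0.125q and ps = 91/9 + (1/9)q; the wedge ps − pb = 13 gives 91/9 + (1/9)q − (102.5 - 0.125q) = 13, so q' = 7588/17.
Then pb = 102.5 − 0.125·(7588/17) = 794/17 and ps = 91/9 + (1/9)·(7588/17) = 1015/17.
The subsidy expands output by 7588/17 − 6652/17 = 936/17 past the efficient level; on those units the gap between marginal cost and willingness to pay runs from 0 up to 13.
DWL = ½ × 13 × 936/17 = 6084/17.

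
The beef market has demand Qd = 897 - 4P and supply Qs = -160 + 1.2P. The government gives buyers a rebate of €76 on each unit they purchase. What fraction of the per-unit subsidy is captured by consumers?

Consumer share = 3/13

Pre-subsidy: 897 - 4P = -160 + 1.2P gives P* = 5285/26, Q* = 1091/13.
With the rebate, buyers effectively pay Pb = Ps − 76, where Ps is the price sellers receive.
Demand in terms of Ps becomes Qd = 897 − 4(Ps − 76) = 1201 - 4Ps. Setting this equal to supply: 1201 - 4Ps = -160 + 1.2Ps, so Ps = 6805/26.
Buyers pay Pb = 6805/26 − 76 = 4829/26; Q' = -160 + 1.2·(6805/26) = 2003/13.
Buyers' price falls by P* − Pb = 5285/26 − 4829/26 = 228/13; sellers' price rises by Ps − P* = 6805/26 − 5285/26 = 760/13.
So consumers capture (228/13)/76 = 3/13 of each unit of subsidy.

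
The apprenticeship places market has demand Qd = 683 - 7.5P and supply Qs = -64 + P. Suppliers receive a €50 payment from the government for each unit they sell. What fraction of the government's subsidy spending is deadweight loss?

Pre-subsidy: 683 - 7.5P = -64 + P gives P* = 1494/17, Q* = 406/17.
With the subsidy, sellers receive Ps = Pb + 50 for each unit, where Pb is the price buyers pay.
Supply in terms of Pb becomes Qs = -64 + 1(Pb + 50) = -14 + Pb. Setting this equal to demand: 683 - 7.5Pb = -14 + Pb, so Pb = 82.
Sellers receive Ps = 82 + 50 = 132; Q' = 683 − 7.5·82 = 68.
ΔCS = ½(406/17 + 68)(1494/17 − 82) = 78100/289; ΔPS = ½(406/17 + 68)(132 − 1494/17) = 585750/289.
Government spending = 50 × 68 = 3400.
DWL = ½ × 50 × (68 − 406/17) = 18750/17; fraction = (18750/17) / 3400 = 375/1156.

DWL / government spending = 375/1156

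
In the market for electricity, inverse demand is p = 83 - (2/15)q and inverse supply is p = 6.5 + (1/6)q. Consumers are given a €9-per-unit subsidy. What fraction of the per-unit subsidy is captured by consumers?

Consumer share = 4/9

Pre-subsidy: 83 - (2/15)q = 6.5 + (1/6)q gives q* = 255 and p* = 49.
With the rebate, buyers effectively pay pb = ps − 9, where ps is the price sellers receive.
On the curves, pb = 83 - (2/15)q and ps = 6.5 + (1/6)q; the wedge ps − pb = 9 gives 6.5 + (1/6)q − (83 - (2/15)q) = 9, so q' = 285.
Then pb = 83 − (2/15)·285 = 45 and ps = 6.5 + (1/6)·285 = 54.
Buyers' price falls by p* − pb = 49 − 45 = 4; sellers' price rises by ps − p* = 54 − 49 = 5.
So consumers capture 4/9 = 4/9 of each unit of subsidy.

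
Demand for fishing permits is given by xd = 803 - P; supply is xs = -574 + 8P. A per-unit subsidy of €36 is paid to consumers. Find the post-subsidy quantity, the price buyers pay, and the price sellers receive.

x' = 682; buyers pay €121; sellers receive €157

Pre-subsidy: 803 - P = -574 + 8P gives P* = 153, x* = 650.
With the rebate, buyers effectively pay Pb = Ps − 36, where Ps is the price sellers receive.
Demand in terms of Ps becomes xd = 803 − 1(Ps − 36) = 839 - Ps. Setting this equal to supply: 839 - Ps = -574 + 8Ps, so Ps = 157.
Buyers pay Pb = 157 − 36 = 121; x' = -574 + 8·157 = 682.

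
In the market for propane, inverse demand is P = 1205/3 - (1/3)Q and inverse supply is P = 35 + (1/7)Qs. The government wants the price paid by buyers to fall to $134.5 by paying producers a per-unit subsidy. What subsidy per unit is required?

At a buyer price of 134.5, quantity demanded is 1205 − 3·134.5 = 801.5.
Sellers supply 801.5 only when they receive Ps = 35 + (1/7)·801.5 = 149.5.
s = Ps − Pb = 149.5 − 134.5 = 15.

Required subsidy s = $15 per unit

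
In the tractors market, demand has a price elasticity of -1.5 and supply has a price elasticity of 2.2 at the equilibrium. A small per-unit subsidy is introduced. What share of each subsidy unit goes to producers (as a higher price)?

For a small subsidy around the equilibrium, the benefit split depends on the relative slopes, which at a point are proportional to the elasticities.
Buyer share = εs/(εs + |εd|) = 2.2/(2.2 + 1.5) = 22/37; seller share = |εd|/(εs + |εd|) = 15/37.
So producers capture 15/37 of the subsidy.

Producer share = 15/37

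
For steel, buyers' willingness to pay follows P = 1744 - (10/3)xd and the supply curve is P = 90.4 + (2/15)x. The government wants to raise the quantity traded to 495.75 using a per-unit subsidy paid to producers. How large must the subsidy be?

Required subsidy s = 65 per unit

At x = 495.75, from the demand curve buyers pay Pb = 1744 − (10/3)·495.75 = 91.5; from the supply curve sellers need Ps = 90.4 + (2/15)·495.75 = 156.5.
The subsidy must fill the gap: s = Ps − Pb = 156.5 − 91.5 = 65.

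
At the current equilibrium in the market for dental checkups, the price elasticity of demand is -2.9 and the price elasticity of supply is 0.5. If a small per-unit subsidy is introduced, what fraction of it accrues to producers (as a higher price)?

For a small subsidy around the equilibrium, the benefit split depends on the relative slopes, which at a point are proportional to the elasticities.
Buyer share = εs/(εs + |εd|) = 0.5/(0.5 + 2.9) = 5/34; seller share = |εd|/(εs + |εd|) = 29/34.
So producers capture 29/34 of the subsidy.

Producer share = 29/34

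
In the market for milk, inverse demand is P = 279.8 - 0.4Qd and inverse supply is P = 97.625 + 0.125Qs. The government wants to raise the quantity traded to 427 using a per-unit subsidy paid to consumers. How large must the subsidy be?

Required subsidy s = 42 per unit

At Q = 427, from the demand curve buyers pay Pb = 279.8 − 0.4·427 = 109; from the supply curve sellers need Ps = 97.625 + 0.125·427 = 151.
The subsidy must fill the gap: s = Ps − Pb = 151 − 109 = 42.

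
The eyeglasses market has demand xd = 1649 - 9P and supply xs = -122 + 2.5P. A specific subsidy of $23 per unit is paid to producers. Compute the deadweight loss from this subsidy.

Deadweight loss = $517.5

Pre-subsidy: 1649 - 9P = -122 + 2.5P gives P* = 154, x* = 263.
With the subsidy, sellers receive Ps = Pb + 23 for each unit, where Pb is the price buyers pay.
Supply in terms of Pb becomes xs = -122 + 2.5(Pb + 23) = -64.5 + 2.5Pb. Setting this equal to demand: 1649 - 9Pb = -64.5 + 2.5Pb, so Pb = 149.
Sellers receive Ps = 149 + 23 = 172; x' = 1649 − 9·149 = 308.
The subsidy expands output by 308 − 263 = 45 past the efficient level; on those units the gap between marginal cost and willingness to pay runs from 0 up to 23.
DWL = ½ × 23 × 45 = 517.5.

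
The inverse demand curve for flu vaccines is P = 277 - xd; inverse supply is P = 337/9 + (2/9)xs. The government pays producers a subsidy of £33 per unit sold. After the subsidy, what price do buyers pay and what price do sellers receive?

Buyers pay £54; sellers receive £87

Pre-subsidy: 277 - x = 337/9 + (2/9)x gives x* = 196 and P* = 81.
With the subsidy, sellers receive Ps = Pb + 33 for each unit, where Pb is the price buyers pay.
On the curves, Pb = 277 - x and Ps = 337/9 + (2/9)x; the wedge Ps − Pb = 33 gives 337/9 + (2/9)x − (277 - x) = 33, so x' = 223.
Then Pb = 277 − 1·223 = 54 and Ps = 337/9 + (2/9)·223 = 87.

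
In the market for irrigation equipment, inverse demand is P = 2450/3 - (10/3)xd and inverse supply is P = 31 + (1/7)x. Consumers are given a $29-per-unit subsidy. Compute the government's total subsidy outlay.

Pre-subsidy: 2450/3 - (10/3)x = 31 + (1/7)x gives x* = 16499/73 and P* = 4620/73.
With the rebate, buyers effectively pay Pb = Ps − 29, where Ps is the price sellers receive.
On the curves, Pb = 2450/3 - (10/3)x and Ps = 31 + (1/7)x; the wedge Ps − Pb = 29 gives 31 + (1/7)x − (2450/3 - (10/3)x) = 29, so x' = 17108/73.
Then Pb = 2450/3 − (10/3)·(17108/73) = 2590/73 and Ps = 31 + (1/7)·(17108/73) = 4707/73.
Government outlay = subsidy × quantity = 29 × 17108/73 = 496132/73.

Government cost = 496132/73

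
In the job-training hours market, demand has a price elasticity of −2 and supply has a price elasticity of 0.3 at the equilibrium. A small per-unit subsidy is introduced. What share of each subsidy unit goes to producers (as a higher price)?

Producer share = 20/23

For a small subsidy around the equilibrium, the benefit split depends on the relative slopes, which at a point are proportional to the elasticities.
Buyer share = εs/(εs + |εd|) = 0.3/(0.3 + 2) = 3/23; seller share = |εd|/(εs + |εd|) = 20/23.
So producers capture 20/23 of the subsidy.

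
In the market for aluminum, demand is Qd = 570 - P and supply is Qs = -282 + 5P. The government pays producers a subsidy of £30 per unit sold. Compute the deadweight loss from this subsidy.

Pre-subsidy: 570 - P = -282 + 5P gives P* = 142, Q* = 428.
With the subsidy, sellers receive Ps = Pb + 30 for each unit, where Pb is the price buyers pay.
Supply in terms of Pb becomes Qs = -282 + 5(Pb + 30) = -132 + 5Pb. Setting this equal to demand: 570 - Pb = -132 + 5Pb, so Pb = 117.
Sellers receive Ps = 117 + 30 = 147; Q' = 570 − 1·117 = 453.
The subsidy expands output by 453 − 428 = 25 past the efficient level; on those units the gap between marginal cost and willingness to pay runs from 0 up to 30.
DWL = ½ × 30 × 25 = 375.

Deadweight loss = £375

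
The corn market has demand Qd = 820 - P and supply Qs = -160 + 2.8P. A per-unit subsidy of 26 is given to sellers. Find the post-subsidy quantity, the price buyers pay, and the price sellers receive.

Pre-subsidy: 820 - P = -160 + 2.8P gives P* = 4900/19, Q* = 10680/19.
With the subsidy, sellers receive Ps = Pb + 26 for each unit, where Pb is the price buyers pay.
Supply in terms of Pb becomes Qs = -160 + 2.8(Pb + 26) = -87.2 + 2.8Pb. Setting this equal to demand: 820 - Pb = -87.2 + 2.8Pb, so Pb = 4536/19.
Sellers receive Ps = 4536/19 + 26 = 5030/19; Q' = 820 − 1·(4536/19) = 11044/19.

Q' = 11044/19; buyers pay 4536/19; sellers receive 5030/19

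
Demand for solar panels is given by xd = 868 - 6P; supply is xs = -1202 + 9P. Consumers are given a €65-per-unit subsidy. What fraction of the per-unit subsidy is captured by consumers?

Pre-subsidy: 868 - 6P = -1202 + 9P gives P* = 138, x* = 40.
With the rebate, buyers effectively pay Pb = Ps − 65, where Ps is the price sellers receive.
Demand in terms of Ps becomes xd = 868 − 6(Ps − 65) = 1258 - 6Ps. Setting this equal to supply: 1258 - 6Ps = -1202 + 9Ps, so Ps = 164.
Buyers pay Pb = 164 − 65 = 99; x' = -1202 + 9·164 = 274.
Buyers' price falls by P* − Pb = 138 − 99 = 39; sellers' price rises by Ps − P* = 164 − 138 = 26.
So consumers capture 39/65 = 0.6 of each unit of subsidy.

Consumer share = 0.6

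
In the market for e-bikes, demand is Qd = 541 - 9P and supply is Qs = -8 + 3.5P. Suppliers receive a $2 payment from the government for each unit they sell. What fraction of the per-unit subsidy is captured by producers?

Producer share = 0.72

Pre-subsidy: 541 - 9P = -8 + 3.5P gives P* = 43.92, Q* = 145.72.
With the subsidy, sellers receive Ps = Pb + 2 for each unit, where Pb is the price buyers pay.
Supply in terms of Pb becomes Qs = -8 + 3.5(Pb + 2) = -1 + 3.5Pb. Setting this equal to demand: 541 - 9Pb = -1 + 3.5Pb, so Pb = 43.36.
Sellers receive Ps = 43.36 + 2 = 45.36; Q' = 541 − 9·43.36 = 150.76.
Buyers' price falls by P* − Pb = 43.92 − 43.36 = 0.56; sellers' price rises by Ps − P* = 45.36 − 43.92 = 1.44.
So producers capture 1.44/2 = 0.72 of each unit of subsidy.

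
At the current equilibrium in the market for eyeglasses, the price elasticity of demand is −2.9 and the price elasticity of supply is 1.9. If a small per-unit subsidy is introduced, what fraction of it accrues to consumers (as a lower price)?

Consumer share = 19/48

For a small subsidy around the equilibrium, the benefit split depends on the relative slopes, which at a point are proportional to the elasticities.
Buyer share = εs/(εs + |εd|) = 1.9/(1.9 + 2.9) = 19/48; seller share = |εd|/(εs + |εd|) = 29/48.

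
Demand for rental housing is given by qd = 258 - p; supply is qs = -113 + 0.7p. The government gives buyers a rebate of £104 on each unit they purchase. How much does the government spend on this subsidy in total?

Government cost = 146016/17

Pre-subsidy: 258 - p = -113 + 0.7p gives p* = 3710/17, q* = 676/17.
With the rebate, buyers effectively pay pb = ps − 104, where ps is the price sellers receive.
Demand in terms of ps becomes qd = 258 − 1(ps − 104) = 362 - ps. Setting this equal to supply: 362 - ps = -113 + 0.7ps, so ps = 4750/17.
Buyers pay pb = 4750/17 − 104 = 2982/17; q' = -113 + 0.7·(4750/17) = 1404/17.
Government outlay = subsidy × quantity = 104 × 1404/17 = 146016/17.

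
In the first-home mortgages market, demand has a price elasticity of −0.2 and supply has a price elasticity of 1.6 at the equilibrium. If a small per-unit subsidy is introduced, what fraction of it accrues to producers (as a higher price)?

For a small subsidy around the equilibrium, the benefit split depends on the relative slopes, which at a point are proportional to the elasticities.
Buyer share = εs/(εs + |εd|) = 1.6/(1.6 + 0.2) = 8/9; seller share = |εd|/(εs + |εd|) = 1/9.
So producers capture 1/9 of the subsidy.

Producer share = 1/9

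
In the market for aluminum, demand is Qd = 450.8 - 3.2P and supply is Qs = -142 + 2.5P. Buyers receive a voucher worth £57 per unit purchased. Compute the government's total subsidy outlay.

Pre-subsidy: 450.8 - 3.2P = -142 + 2.5P gives P* = 104, Q* = 118.
With the rebate, buyers effectively pay Pb = Ps − 57, where Ps is the price sellers receive.
Demand in terms of Ps becomes Qd = 450.8 − 3.2(Ps − 57) = 633.2 - 3.2Ps. Setting this equal to supply: 633.2 - 3.2Ps = -142 + 2.5Ps, so Ps = 136.
Buyers pay Pb = 136 − 57 = 79; Q' = -142 + 2.5·136 = 198.
Government outlay = subsidy × quantity = 57 × 198 = 11286.

Government cost = £11286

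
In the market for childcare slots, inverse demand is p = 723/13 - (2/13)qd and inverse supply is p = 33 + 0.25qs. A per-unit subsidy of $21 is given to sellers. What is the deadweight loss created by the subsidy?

Deadweight loss = $546

Pre-subsidy: 723/13 - (2/13)q = 33 + 0.25q gives q* = 56 and p* = 47.
With the subsidy, sellers receive ps = pb + 21 for each unit, where pb is the price buyers pay.
On the curves, pb = 723/13 - (2/13)q and ps = 33 + 0.25q; the wedge ps − pb = 21 gives 33 + 0.25q − (723/13 - (2/13)q) = 21, so q' = 108.
Then pb = 723/13 − (2/13)·108 = 39 and ps = 33 + 0.25·108 = 60.
The subsidy expands output by 108 − 56 = 52 past the efficient level; on those units the gap between marginal cost and willingness to pay runs from 0 up to 21.
DWL = ½ × 21 × 52 = 546.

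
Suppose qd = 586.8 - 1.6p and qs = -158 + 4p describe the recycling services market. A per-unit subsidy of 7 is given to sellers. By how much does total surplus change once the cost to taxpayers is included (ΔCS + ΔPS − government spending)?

Pre-subsidy: 586.8 - 1.6p = -158 + 4p gives p* = 133, q* = 374.
With the subsidy, sellers receive ps = pb + 7 for each unit, where pb is the price buyers pay.
Supply in terms of pb becomes qs = -158 + 4(pb + 7) = -130 + 4pb. Setting this equal to demand: 586.8 - 1.6pb = -130 + 4pb, so pb = 128.
Sellers receive ps = 128 + 7 = 135; q' = 586.8 − 1.6·128 = 382.
ΔCS = ½(374 + 382)(133 − 128) = 1890; ΔPS = ½(374 + 382)(135 − 133) = 756.
Government spending = 7 × 382 = 2674.
Net change = 1890 + 756 − 2674 = -28. The loss equals the DWL triangle ½·7·8.

Net change in total surplus = -28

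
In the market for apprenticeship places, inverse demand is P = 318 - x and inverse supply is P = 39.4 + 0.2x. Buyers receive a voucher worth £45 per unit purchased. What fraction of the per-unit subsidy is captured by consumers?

Consumer share = 5/6

Pre-subsidy: 318 - x = 39.4 + 0.2x gives x* = 1393/6 and P* = 515/6.
With the rebate, buyers effectively pay Pb = Ps − 45, where Ps is the price sellers receive.
On the curves, Pb = 318 - x and Ps = 39.4 + 0.2x; the wedge Ps − Pb = 45 gives 39.4 + 0.2x − (318 - x) = 45, so x' = 809/3.
Then Pb = 318 − 1·(809/3) = 145/3 and Ps = 39.4 + 0.2·(809/3) = 280/3.
Buyers' price falls by P* − Pb = 515/6 − 145/3 = 37.5; sellers' price rises by Ps − P* = 280/3 − 515/6 = 7.5.
So consumers capture 37.5/45 = 5/6 of each unit of subsidy.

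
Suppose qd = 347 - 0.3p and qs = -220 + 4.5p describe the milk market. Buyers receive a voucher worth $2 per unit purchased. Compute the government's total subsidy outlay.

Pre-subsidy: 347 - 0.3p = -220 + 4.5p gives p* = 118.125, q* = 311.5625.
With the rebate, buyers effectively pay pb = ps − 2, where ps is the price sellers receive.
Demand in terms of ps becomes qd = 347 − 0.3(ps − 2) = 347.6 - 0.3ps. Setting this equal to supply: 347.6 - 0.3ps = -220 + 4.5ps, so ps = 118.25.
Buyers pay pb = 118.25 − 2 = 116.25; q' = -220 + 4.5·118.25 = 312.125.
Government outlay = subsidy × quantity = 2 × 312.125 = 624.25.

Government cost = $624.25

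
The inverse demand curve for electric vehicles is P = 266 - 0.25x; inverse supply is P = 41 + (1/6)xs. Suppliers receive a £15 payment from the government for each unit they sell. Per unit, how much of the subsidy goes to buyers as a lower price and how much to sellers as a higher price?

Buyers gain £9 per unit; sellers gain £6 per unit

Pre-subsidy: 266 - 0.25x = 41 + (1/6)x gives x* = 540 and P* = 131.
With the subsidy, sellers receive Ps = Pb + 15 for each unit, where Pb is the price buyers pay.
On the curves, Pb = 266 - 0.25x and Ps = 41 + (1/6)x; the wedge Ps − Pb = 15 gives 41 + (1/6)x − (266 - 0.25x) = 15, so x' = 576.
Then Pb = 266 − 0.25·576 = 122 and Ps = 41 + (1/6)·576 = 137.
Buyers' price falls by P* − Pb = 131 − 122 = 9; sellers' price rises by Ps − P* = 137 − 131 = 6.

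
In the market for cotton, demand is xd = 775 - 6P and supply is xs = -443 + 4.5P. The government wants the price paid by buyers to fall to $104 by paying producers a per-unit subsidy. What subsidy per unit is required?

At a buyer price of 104, quantity demanded is 775 − 6·104 = 151.
Sellers supply 151 only when they receive Ps with -443 + 4.5·Ps = 151, i.e. Ps = 132.
s = Ps − Pb = 132 − 104 = 28.

Required subsidy s = $28 per unit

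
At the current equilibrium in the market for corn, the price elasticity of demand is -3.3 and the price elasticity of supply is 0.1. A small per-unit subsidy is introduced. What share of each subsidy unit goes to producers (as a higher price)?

Producer share = 33/34

For a small subsidy around the equilibrium, the benefit split depends on the relative slopes, which at a point are proportional to the elasticities.
Buyer share = εs/(εs + |εd|) = 0.1/(0.1 + 3.3) = 1/34; seller share = |εd|/(εs + |εd|) = 33/34.
So producers capture 33/34 of the subsidy.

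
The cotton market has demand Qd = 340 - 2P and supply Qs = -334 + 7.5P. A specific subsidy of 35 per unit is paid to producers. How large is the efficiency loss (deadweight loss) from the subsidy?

Pre-subsidy: 340 - 2P = -334 + 7.5P gives P* = 1348/19, Q* = 3764/19.
With the subsidy, sellers receive Ps = Pb + 35 for each unit, where Pb is the price buyers pay.
Supply in terms of Pb becomes Qs = -334 + 7.5(Pb + 35) = -71.5 + 7.5Pb. Setting this equal to demand: 340 - 2Pb = -71.5 + 7.5Pb, so Pb = 823/19.
Sellers receive Ps = 823/19 + 35 = 1488/19; Q' = 340 − 2·(823/19) = 4814/19.
The subsidy expands output by 4814/19 − 3764/19 = 1050/19 past the efficient level; on those units the gap between marginal cost and willingness to pay runs from 0 up to 35.
DWL = ½ × 35 × 1050/19 = 18375/19.

Deadweight loss = 18375/19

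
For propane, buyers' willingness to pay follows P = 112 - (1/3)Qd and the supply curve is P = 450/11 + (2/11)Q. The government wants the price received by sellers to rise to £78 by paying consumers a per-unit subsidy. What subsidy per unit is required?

At a seller price of 78, quantity supplied is -225 + 5.5·78 = 204.
Buyers absorb 204 only when they pay Pb = 112 − (1/3)·204 = 44.
s = Ps − Pb = 78 − 44 = 34.

Required subsidy s = £34 per unit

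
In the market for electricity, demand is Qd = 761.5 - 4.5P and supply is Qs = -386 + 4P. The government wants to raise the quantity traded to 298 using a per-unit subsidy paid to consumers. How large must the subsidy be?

Required subsidy s = 68 per unit

At Q = 298, invert demand for the buyer price: Pb = (761.5 − 298)/4.5 = 103; invert supply for the seller price: Ps = (298 − (-386))/4 = 171.
The subsidy must fill the gap: s = Ps − Pb = 171 − 103 = 68.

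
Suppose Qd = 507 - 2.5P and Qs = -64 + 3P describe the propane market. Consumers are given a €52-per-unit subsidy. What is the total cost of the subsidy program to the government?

Government cost = 182104/11

Pre-subsidy: 507 - 2.5P = -64 + 3P gives P* = 1142/11, Q* = 2722/11.
With the rebate, buyers effectively pay Pb = Ps − 52, where Ps is the price sellers receive.
Demand in terms of Ps becomes Qd = 507 − 2.5(Ps − 52) = 637 - 2.5Ps. Setting this equal to supply: 637 - 2.5Ps = -64 + 3Ps, so Ps = 1402/11.
Buyers pay Pb = 1402/11 − 52 = 830/11; Q' = -64 + 3·(1402/11) = 3502/11.
Government outlay = subsidy × quantity = 52 × 3502/11 = 182104/11.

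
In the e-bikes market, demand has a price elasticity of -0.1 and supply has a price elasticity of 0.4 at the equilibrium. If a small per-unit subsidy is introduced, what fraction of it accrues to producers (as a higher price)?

For a small subsidy around the equilibrium, the benefit split depends on the relative slopes, which at a point are proportional to the elasticities.
Buyer share = εs/(εs + |εd|) = 0.4/(0.4 + 0.1) = 0.8; seller share = |εd|/(εs + |εd|) = 0.2.
So producers capture 0.2 of the subsidy.

Producer share = 0.2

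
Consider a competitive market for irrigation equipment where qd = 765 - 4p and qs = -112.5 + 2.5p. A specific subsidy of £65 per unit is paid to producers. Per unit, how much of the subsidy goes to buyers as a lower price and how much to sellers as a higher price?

Buyers gain £25 per unit; sellers gain £40 per unit

Pre-subsidy: 765 - 4p = -112.5 + 2.5p gives p* = 135, q* = 225.
With the subsidy, sellers receive ps = pb + 65 for each unit, where pb is the price buyers pay.
Supply in terms of pb becomes qs = -112.5 + 2.5(pb + 65) = 50 + 2.5pb. Setting this equal to demand: 765 - 4pb = 50 + 2.5pb, so pb = 110.
Sellers receive ps = 110 + 65 = 175; q' = 765 − 4·110 = 325.
Buyers' price falls by p* − pb = 135 − 110 = 25; sellers' price rises by ps − p* = 175 − 135 = 40.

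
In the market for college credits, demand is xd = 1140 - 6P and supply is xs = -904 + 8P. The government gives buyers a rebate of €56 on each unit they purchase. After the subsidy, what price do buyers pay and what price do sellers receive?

Pre-subsidy: 1140 - 6P = -904 + 8P gives P* = 146, x* = 264.
With the rebate, buyers effectively pay Pb = Ps − 56, where Ps is the price sellers receive.
Demand in terms of Ps becomes xd = 1140 − 6(Ps − 56) = 1476 - 6Ps. Setting this equal to supply: 1476 - 6Ps = -904 + 8Ps, so Ps = 170.
Buyers pay Pb = 170 − 56 = 114; x' = -904 + 8·170 = 456.

Buyers pay €114; sellers receive €170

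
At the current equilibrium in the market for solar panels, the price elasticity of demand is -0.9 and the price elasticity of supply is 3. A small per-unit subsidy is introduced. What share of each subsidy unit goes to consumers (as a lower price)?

Consumer share = 10/13

For a small subsidy around the equilibrium, the benefit split depends on the relative slopes, which at a point are proportional to the elasticities.
Buyer share = εs/(εs + |εd|) = 3/(3 + 0.9) = 10/13; seller share = |εd|/(εs + |εd|) = 3/13.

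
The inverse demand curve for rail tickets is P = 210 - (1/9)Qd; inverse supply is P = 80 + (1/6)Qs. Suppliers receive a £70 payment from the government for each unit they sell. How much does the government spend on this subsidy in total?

Government cost = £50400

Pre-subsidy: 210 - (1/9)Q = 80 + (1/6)Q gives Q* = 468 and P* = 158.
With the subsidy, sellers receive Ps = Pb + 70 for each unit, where Pb is the price buyers pay.
On the curves, Pb = 210 - (1/9)Q and Ps = 80 + (1/6)Q; the wedge Ps − Pb = 70 gives 80 + (1/6)Q − (210 - (1/9)Q) = 70, so Q' = 720.
Then Pb = 210 − (1/9)·720 = 130 and Ps = 80 + (1/6)·720 = 200.
Government outlay = subsidy × quantity = 70 × 720 = 50400.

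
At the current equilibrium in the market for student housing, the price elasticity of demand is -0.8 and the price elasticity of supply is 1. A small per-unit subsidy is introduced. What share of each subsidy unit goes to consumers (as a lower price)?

For a small subsidy around the equilibrium, the benefit split depends on the relative slopes, which at a point are proportional to the elasticities.
Buyer share = εs/(εs + |εd|) = 1/(1 + 0.8) = 5/9; seller share = |εd|/(εs + |εd|) = 4/9.

Consumer share = 5/9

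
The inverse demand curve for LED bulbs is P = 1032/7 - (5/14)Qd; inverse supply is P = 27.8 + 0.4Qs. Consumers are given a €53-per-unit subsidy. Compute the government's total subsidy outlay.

Pre-subsidy: 1032/7 - (5/14)Q = 27.8 + 0.4Q gives Q* = 158 and P* = 91.
With the rebate, buyers effectively pay Pb = Ps − 53, where Ps is the price sellers receive.
On the curves, Pb = 1032/7 - (5/14)Q and Ps = 27.8 + 0.4Q; the wedge Ps − Pb = 53 gives 27.8 + 0.4Q − (1032/7 - (5/14)Q) = 53, so Q' = 228.
Then Pb = 1032/7 − (5/14)·228 = 66 and Ps = 27.8 + 0.4·228 = 119.
Government outlay = subsidy × quantity = 53 × 228 = 12084.

Government cost = €12084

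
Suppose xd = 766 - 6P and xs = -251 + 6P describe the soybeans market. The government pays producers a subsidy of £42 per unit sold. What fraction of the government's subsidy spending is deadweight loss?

DWL / government spending = 126/767

Pre-subsidy: 766 - 6P = -251 + 6P gives P* = 84.75, x* = 257.5.
With the subsidy, sellers receive Ps = Pb + 42 for each unit, where Pb is the price buyers pay.
Supply in terms of Pb becomes xs = -251 + 6(Pb + 42) = 1 + 6Pb. Setting this equal to demand: 766 - 6Pb = 1 + 6Pb, so Pb = 63.75.
Sellers receive Ps = 63.75 + 42 = 105.75; x' = 766 − 6·63.75 = 383.5.
ΔCS = ½(257.5 + 383.5)(84.75 − 63.75) = 6730.5; ΔPS = ½(257.5 + 383.5)(105.75 − 84.75) = 6730.5.
Government spending = 42 × 383.5 = 16107.
DWL = ½ × 42 × (383.5 − 257.5) = 2646; fraction = 2646 / 16107 = 126/767.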